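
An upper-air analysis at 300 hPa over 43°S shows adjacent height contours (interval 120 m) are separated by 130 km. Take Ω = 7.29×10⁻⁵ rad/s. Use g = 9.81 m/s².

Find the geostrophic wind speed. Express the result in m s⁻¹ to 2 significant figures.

91 m s⁻¹

Coriolis parameter at 43°S:
f = 2Ω sin φ = 2 × 7.29×10⁻⁵ × sin 43° = 9.94×10⁻⁵ s⁻¹
Height gradient: |∂Z/∂n| = 120 m / 130000 m = 9.23×10⁻⁴
On a pressure surface, geostrophic balance gives V_g = (g/f)|∂Z/∂n|:
V_g = 9.81 × 9.23×10⁻⁴ / 9.94×10⁻⁵ = 91.1 m/s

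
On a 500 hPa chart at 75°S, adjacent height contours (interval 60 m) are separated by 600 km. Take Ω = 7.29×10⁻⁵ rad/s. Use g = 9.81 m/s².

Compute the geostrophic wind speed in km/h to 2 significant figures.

Coriolis parameter at 75°S:
f = 2Ω sin φ = 2 × 7.29×10⁻⁵ × sin 75° = 1.41×10⁻⁴ s⁻¹
Height gradient: |∂Z/∂n| = 60 m / 600000 m = 1.00×10⁻⁴
On a pressure surface, geostrophic balance gives V_g = (g/f)|∂Z/∂n|:
V_g = 9.81 × 1.00×10⁻⁴ / 1.41×10⁻⁴ = 6.97 m/s
Converting: 6.97 m/s × 3.6 = 25 km/h

25 km/h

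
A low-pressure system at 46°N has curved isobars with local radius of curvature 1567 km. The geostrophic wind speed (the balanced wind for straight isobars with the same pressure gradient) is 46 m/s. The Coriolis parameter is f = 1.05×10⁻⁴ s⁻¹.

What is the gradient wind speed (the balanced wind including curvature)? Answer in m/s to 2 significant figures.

Around a low, centrifugal force acts outward with Coriolis, so pressure-gradient force balances both:
(1/ρ)|∂P/∂n| = fV + V²/R  →  V² + fR·V − fR·V_g = 0
With fR = 1.05×10⁻⁴ × 1567×10³ m = 165 m/s:
V = [−fR + √((fR)² + 4 fR V_g)]/2 = [−165 + √(165² + 4×165×46)]/2 = 37.5 m/s
Subgeostrophic (V < V_g = 46 m/s), as expected around a low.

37 m/s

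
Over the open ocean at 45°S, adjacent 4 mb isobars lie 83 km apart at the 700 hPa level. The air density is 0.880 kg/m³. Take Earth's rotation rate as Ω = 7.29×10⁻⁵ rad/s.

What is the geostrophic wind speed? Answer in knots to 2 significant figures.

Coriolis parameter at 45°S:
f = 2Ω sin φ = 2 × 7.29×10⁻⁵ × sin 45° = 1.03×10⁻⁴ s⁻¹
Pressure gradient: |∂P/∂n| = 400 Pa / 83000 m = 4.82×10⁻³ Pa/m
Geostrophic balance (pressure-gradient force = Coriolis force):
V_g = (1/(fρ)) |∂P/∂n| = 4.82×10⁻³ / (1.03×10⁻⁴ × 0.880) = 53.1 m/s
Converting: 53.1 m/s × 1.944 = 100 knots

100 knots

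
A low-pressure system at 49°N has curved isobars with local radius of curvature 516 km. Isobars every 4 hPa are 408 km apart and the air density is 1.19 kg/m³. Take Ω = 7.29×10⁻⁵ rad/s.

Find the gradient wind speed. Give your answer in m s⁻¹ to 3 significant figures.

Coriolis parameter at 49°N:
f = 2Ω sin φ = 2 × 7.29×10⁻⁵ × sin 49° = 1.10×10⁻⁴ s⁻¹
Pressure gradient: |∂P/∂n| = 400 Pa / 408000 m = 9.80×10⁻⁴ Pa/m
Geostrophic speed: V_g = |∂P/∂n|/(fρ) = 9.80×10⁻⁴/(1.10×10⁻⁴ × 1.19) = 7.49 m/s
Around a low, centrifugal force acts outward with Coriolis, so pressure-gradient force balances both:
(1/ρ)|∂P/∂n| = fV + V²/R  →  V² + fR·V − fR·V_g = 0
With fR = 1.10×10⁻⁴ × 516×10³ m = 56.8 m/s:
V = [−fR + √((fR)² + 4 fR V_g)]/2 = [−56.8 + √(56.8² + 4×56.8×7.49)]/2 = 6.7 m/s
Subgeostrophic (V < V_g = 7.49 m/s), as expected around a low.

6.70 m s⁻¹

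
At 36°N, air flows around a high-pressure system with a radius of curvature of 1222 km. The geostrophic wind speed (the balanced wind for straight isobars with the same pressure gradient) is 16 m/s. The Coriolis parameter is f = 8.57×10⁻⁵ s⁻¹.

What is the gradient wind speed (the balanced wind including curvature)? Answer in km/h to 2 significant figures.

Around a high, pressure-gradient force acts outward with centrifugal, so Coriolis balances both:
fV = (1/ρ)|∂P/∂n| + V²/R  →  V² − fR·V + fR·V_g = 0
With fR = 8.57×10⁻⁵ × 1222×10³ m = 105 m/s:
V = [fR − √((fR)² − 4 fR V_g)]/2 = [105 − √(105² − 4×105×16)]/2 = 19.7 m/s
Supergeostrophic (V > V_g = 16 m/s), as expected around a high.
Converting: 19.7 m/s × 3.6 = 71 km/h

71 km/h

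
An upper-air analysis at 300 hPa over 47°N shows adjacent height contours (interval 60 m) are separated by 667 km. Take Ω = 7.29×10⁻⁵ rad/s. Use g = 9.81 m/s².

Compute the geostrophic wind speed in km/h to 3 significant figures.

29.8 km/h

Coriolis parameter at 47°N:
f = 2Ω sin φ = 2 × 7.29×10⁻⁵ × sin 47° = 1.07×10⁻⁴ s⁻¹
Height gradient: |∂Z/∂n| = 60 m / 667000 m = 9.00×10⁻⁵
On a pressure surface, geostrophic balance gives V_g = (g/f)|∂Z/∂n|:
V_g = 9.81 × 9.00×10⁻⁵ / 1.07×10⁻⁴ = 8.28 m/s
Converting: 8.28 m/s × 3.6 = 29.8 km/h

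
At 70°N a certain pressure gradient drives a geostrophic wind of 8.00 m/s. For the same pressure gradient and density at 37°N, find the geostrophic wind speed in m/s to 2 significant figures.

12 m/s

With the same pressure gradient and density, V_g ∝ 1/f ∝ 1/sin φ.
V₂ = V₁ · sin φ₁ / sin φ₂ = 8.00 × sin 70° / sin 37°
V₂ = 8.00 × 0.9397/0.6018 = 12 m/s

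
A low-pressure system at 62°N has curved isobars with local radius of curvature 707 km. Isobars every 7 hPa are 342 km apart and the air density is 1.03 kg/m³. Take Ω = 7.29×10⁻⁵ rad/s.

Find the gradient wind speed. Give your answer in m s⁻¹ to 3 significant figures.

Coriolis parameter at 62°N:
f = 2Ω sin φ = 2 × 7.29×10⁻⁵ × sin 62° = 1.29×10⁻⁴ s⁻¹
Pressure gradient: |∂P/∂n| = 700 Pa / 342000 m = 2.05×10⁻³ Pa/m
Geostrophic speed: V_g = |∂P/∂n|/(fρ) = 2.05×10⁻³/(1.29×10⁻⁴ × 1.03) = 15.4 m/s
Around a low, centrifugal force acts outward with Coriolis, so pressure-gradient force balances both:
(1/ρ)|∂P/∂n| = fV + V²/R  →  V² + fR·V − fR·V_g = 0
With fR = 1.29×10⁻⁴ × 707×10³ m = 91.0 m/s:
V = [−fR + √((fR)² + 4 fR V_g)]/2 = [−91.0 + √(91.0² + 4×91.0×15.4)]/2 = 13.4 m/s
Subgeostrophic (V < V_g = 15.4 m/s), as expected around a low.

13.4 m s⁻¹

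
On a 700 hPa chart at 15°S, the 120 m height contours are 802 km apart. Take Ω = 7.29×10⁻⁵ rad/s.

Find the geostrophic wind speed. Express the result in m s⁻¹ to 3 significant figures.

Coriolis parameter at 15°S:
f = 2Ω sin φ = 2 × 7.29×10⁻⁵ × sin 15° = 3.77×10⁻⁵ s⁻¹
Height gradient: |∂Z/∂n| = 120 m / 802000 m = 1.50×10⁻⁴
On a pressure surface, geostrophic balance gives V_g = (g/f)|∂Z/∂n|:
V_g = 9.81 × 1.50×10⁻⁴ / 3.77×10⁻⁵ = 38.9 m/s

38.9 m s⁻¹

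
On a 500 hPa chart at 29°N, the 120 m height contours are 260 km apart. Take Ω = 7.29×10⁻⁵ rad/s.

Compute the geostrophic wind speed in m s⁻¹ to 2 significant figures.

64 m s⁻¹

Coriolis parameter at 29°N:
f = 2Ω sin φ = 2 × 7.29×10⁻⁵ × sin 29° = 7.07×10⁻⁵ s⁻¹
Height gradient: |∂Z/∂n| = 120 m / 260000 m = 4.62×10⁻⁴
On a pressure surface, geostrophic balance gives V_g = (g/f)|∂Z/∂n|:
V_g = 9.81 × 4.62×10⁻⁴ / 7.07×10⁻⁵ = 64.1 m/s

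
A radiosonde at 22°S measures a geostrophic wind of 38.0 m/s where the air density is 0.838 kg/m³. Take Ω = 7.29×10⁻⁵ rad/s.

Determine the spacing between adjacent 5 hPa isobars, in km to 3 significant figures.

287 km

Coriolis parameter at 22°S:
f = 2Ω sin φ = 2 × 7.29×10⁻⁵ × sin 22° = 5.46×10⁻⁵ s⁻¹
Geostrophic balance rearranged: |∂P/∂n| = f ρ V_g
|∂P/∂n| = 5.46×10⁻⁵ × 0.838 × 38.0 = 1.74×10⁻³ Pa/m
Isobar spacing: Δn = ΔP/|∂P/∂n| = 500 Pa / 1.74×10⁻³ Pa/m = 287481 m ≈ 287 km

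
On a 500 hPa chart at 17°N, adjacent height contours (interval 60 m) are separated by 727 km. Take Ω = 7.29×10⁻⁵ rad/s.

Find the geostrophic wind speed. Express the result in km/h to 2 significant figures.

68 km/h

Coriolis parameter at 17°N:
f = 2Ω sin φ = 2 × 7.29×10⁻⁵ × sin 17° = 4.26×10⁻⁵ s⁻¹
Height gradient: |∂Z/∂n| = 60 m / 727000 m = 8.25×10⁻⁵
On a pressure surface, geostrophic balance gives V_g = (g/f)|∂Z/∂n|:
V_g = 9.81 × 8.25×10⁻⁵ / 4.26×10⁻⁵ = 19.0 m/s
Converting: 19.0 m/s × 3.6 = 68 km/h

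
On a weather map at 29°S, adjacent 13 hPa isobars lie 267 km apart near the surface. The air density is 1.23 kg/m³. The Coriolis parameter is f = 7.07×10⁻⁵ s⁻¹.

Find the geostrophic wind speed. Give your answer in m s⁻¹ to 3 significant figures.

Pressure gradient: |∂P/∂n| = 1300 Pa / 267000 m = 4.87×10⁻³ Pa/m
Geostrophic balance (pressure-gradient force = Coriolis force):
V_g = (1/(fρ)) |∂P/∂n| = 4.87×10⁻³ / (7.07×10⁻⁵ × 1.23) = 56.0 m/s

56.0 m s⁻¹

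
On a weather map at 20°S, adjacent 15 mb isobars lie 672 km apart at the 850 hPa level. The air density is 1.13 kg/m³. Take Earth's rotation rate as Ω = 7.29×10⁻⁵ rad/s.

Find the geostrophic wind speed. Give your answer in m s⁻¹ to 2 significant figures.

40 m s⁻¹

Coriolis parameter at 20°S:
f = 2Ω sin φ = 2 × 7.29×10⁻⁵ × sin 20° = 4.99×10⁻⁵ s⁻¹
Pressure gradient: |∂P/∂n| = 1500 Pa / 672000 m = 2.23×10⁻³ Pa/m
Geostrophic balance (pressure-gradient force = Coriolis force):
V_g = (1/(fρ)) |∂P/∂n| = 2.23×10⁻³ / (4.99×10⁻⁵ × 1.13) = 39.6 m/s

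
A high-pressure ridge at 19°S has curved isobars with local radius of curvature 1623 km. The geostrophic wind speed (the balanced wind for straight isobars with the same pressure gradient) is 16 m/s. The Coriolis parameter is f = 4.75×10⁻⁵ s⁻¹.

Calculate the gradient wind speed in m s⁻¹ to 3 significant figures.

22.7 m s⁻¹

Around a high, pressure-gradient force acts outward with centrifugal, so Coriolis balances both:
fV = (1/ρ)|∂P/∂n| + V²/R  →  V² − fR·V + fR·V_g = 0
With fR = 4.75×10⁻⁵ × 1623×10³ m = 77.1 m/s:
V = [fR − √((fR)² − 4 fR V_g)]/2 = [77.1 − √(77.1² − 4×77.1×16)]/2 = 22.7 m/s
Supergeostrophic (V > V_g = 16 m/s), as expected around a high.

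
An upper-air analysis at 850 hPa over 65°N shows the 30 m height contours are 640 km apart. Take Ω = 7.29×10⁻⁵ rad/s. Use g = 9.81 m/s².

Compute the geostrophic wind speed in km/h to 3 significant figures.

Coriolis parameter at 65°N:
f = 2Ω sin φ = 2 × 7.29×10⁻⁵ × sin 65° = 1.32×10⁻⁴ s⁻¹
Height gradient: |∂Z/∂n| = 30 m / 640000 m = 4.69×10⁻⁵
On a pressure surface, geostrophic balance gives V_g = (g/f)|∂Z/∂n|:
V_g = 9.81 × 4.69×10⁻⁵ / 1.32×10⁻⁴ = 3.48 m/s
Converting: 3.48 m/s × 3.6 = 12.5 km/h

12.5 km/h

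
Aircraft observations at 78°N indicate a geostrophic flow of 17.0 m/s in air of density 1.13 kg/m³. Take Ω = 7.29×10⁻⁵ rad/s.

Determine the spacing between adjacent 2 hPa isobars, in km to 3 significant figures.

Coriolis parameter at 78°N:
f = 2Ω sin φ = 2 × 7.29×10⁻⁵ × sin 78° = 1.43×10⁻⁴ s⁻¹
Geostrophic balance rearranged: |∂P/∂n| = f ρ V_g
|∂P/∂n| = 1.43×10⁻⁴ × 1.13 × 17.0 = 2.74×10⁻³ Pa/m
Isobar spacing: Δn = ΔP/|∂P/∂n| = 200 Pa / 2.74×10⁻³ Pa/m = 73003 m ≈ 73.0 km

73.0 km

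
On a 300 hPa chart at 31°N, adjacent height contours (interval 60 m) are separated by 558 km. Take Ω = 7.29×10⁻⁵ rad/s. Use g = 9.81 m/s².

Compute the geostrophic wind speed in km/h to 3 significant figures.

Coriolis parameter at 31°N:
f = 2Ω sin φ = 2 × 7.29×10⁻⁵ × sin 31° = 7.51×10⁻⁵ s⁻¹
Height gradient: |∂Z/∂n| = 60 m / 558000 m = 1.08×10⁻⁴
On a pressure surface, geostrophic balance gives V_g = (g/f)|∂Z/∂n|:
V_g = 9.81 × 1.08×10⁻⁴ / 7.51×10⁻⁵ = 14.0 m/s
Converting: 14.0 m/s × 3.6 = 50.6 km/h

50.6 km/h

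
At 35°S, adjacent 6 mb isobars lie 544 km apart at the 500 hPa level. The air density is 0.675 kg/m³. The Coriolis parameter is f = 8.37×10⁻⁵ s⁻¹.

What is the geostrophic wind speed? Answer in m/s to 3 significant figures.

Pressure gradient: |∂P/∂n| = 600 Pa / 544000 m = 1.10×10⁻³ Pa/m
Geostrophic balance (pressure-gradient force = Coriolis force):
V_g = (1/(fρ)) |∂P/∂n| = 1.10×10⁻³ / (8.37×10⁻⁵ × 0.675) = 19.5 m/s

19.5 m/s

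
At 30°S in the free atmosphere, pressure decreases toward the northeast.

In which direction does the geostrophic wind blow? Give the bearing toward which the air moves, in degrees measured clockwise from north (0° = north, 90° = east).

The pressure-gradient force points toward the northeast (bearing 045°).
Geostrophic balance: in the Southern Hemisphere the Coriolis force deflects motion to the left, so the geostrophic wind blows 90° to the left of the pressure-gradient force (low pressure on the right).
Rotating 045° by 90° counterclockwise gives 315° — the wind blows toward the northwest.

315°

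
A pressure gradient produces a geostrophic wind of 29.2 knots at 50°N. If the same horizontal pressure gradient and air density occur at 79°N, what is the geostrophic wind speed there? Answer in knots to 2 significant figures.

With the same pressure gradient and density, V_g ∝ 1/f ∝ 1/sin φ.
V₂ = V₁ · sin φ₁ / sin φ₂ = 29.2 × sin 50° / sin 79°
V₂ = 29.2 × 0.7660/0.9816 = 23 knots

23 knots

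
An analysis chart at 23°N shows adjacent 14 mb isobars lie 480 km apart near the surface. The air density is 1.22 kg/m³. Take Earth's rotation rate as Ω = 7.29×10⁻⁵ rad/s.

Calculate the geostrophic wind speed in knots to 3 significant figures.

Coriolis parameter at 23°N:
f = 2Ω sin φ = 2 × 7.29×10⁻⁵ × sin 23° = 5.70×10⁻⁵ s⁻¹
Pressure gradient: |∂P/∂n| = 1400 Pa / 480000 m = 2.92×10⁻³ Pa/m
Geostrophic balance (pressure-gradient force = Coriolis force):
V_g = (1/(fρ)) |∂P/∂n| = 2.92×10⁻³ / (5.70×10⁻⁵ × 1.22) = 42.0 m/s
Converting: 42.0 m/s × 1.944 = 81.6 knots

81.6 knots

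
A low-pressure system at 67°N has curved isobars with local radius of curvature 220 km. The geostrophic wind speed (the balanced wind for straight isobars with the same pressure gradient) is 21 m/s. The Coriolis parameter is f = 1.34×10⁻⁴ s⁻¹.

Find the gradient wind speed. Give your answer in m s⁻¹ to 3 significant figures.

Around a low, centrifugal force acts outward with Coriolis, so pressure-gradient force balances both:
(1/ρ)|∂P/∂n| = fV + V²/R  →  V² + fR·V − fR·V_g = 0
With fR = 1.34×10⁻⁴ × 220×10³ m = 29.5 m/s:
V = [−fR + √((fR)² + 4 fR V_g)]/2 = [−29.5 + √(29.5² + 4×29.5×21)]/2 = 14.2 m/s
Subgeostrophic (V < V_g = 21 m/s), as expected around a low.

14.2 m s⁻¹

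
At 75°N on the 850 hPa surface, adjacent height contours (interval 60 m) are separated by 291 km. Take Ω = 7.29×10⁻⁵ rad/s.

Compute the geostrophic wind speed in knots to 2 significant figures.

28 knots

Coriolis parameter at 75°N:
f = 2Ω sin φ = 2 × 7.29×10⁻⁵ × sin 75° = 1.41×10⁻⁴ s⁻¹
Height gradient: |∂Z/∂n| = 60 m / 291000 m = 2.06×10⁻⁴
On a pressure surface, geostrophic balance gives V_g = (g/f)|∂Z/∂n|:
V_g = 9.81 × 2.06×10⁻⁴ / 1.41×10⁻⁴ = 14.4 m/s
Converting: 14.4 m/s × 1.944 = 28 knots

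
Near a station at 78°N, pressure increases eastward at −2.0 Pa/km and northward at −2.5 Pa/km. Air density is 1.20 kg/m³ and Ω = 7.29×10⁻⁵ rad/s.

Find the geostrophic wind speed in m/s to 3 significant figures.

Coriolis parameter at 78°N:
f = 2Ω sin φ = 2 × 7.29×10⁻⁵ × sin 78° = 1.43×10⁻⁴ s⁻¹
Component geostrophic relations (x east, y north):
u_g = −(1/(fρ)) ∂P/∂y,  v_g = (1/(fρ)) ∂P/∂x
u_g = −(−2.5×10⁻³)/(1.43×10⁻⁴ × 1.20) = 14.6 m/s;  v_g = (−2.0×10⁻³)/(1.43×10⁻⁴ × 1.20) = −11.7 m/s
|V_g| = √(u_g² + v_g²) = 18.7 m/s

18.7 m/s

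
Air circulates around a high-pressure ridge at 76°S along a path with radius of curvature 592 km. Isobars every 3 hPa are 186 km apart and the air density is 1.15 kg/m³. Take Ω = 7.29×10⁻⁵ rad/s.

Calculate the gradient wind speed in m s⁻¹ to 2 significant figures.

11 m s⁻¹

Coriolis parameter at 76°S:
f = 2Ω sin φ = 2 × 7.29×10⁻⁵ × sin 76° = 1.41×10⁻⁴ s⁻¹
Pressure gradient: |∂P/∂n| = 300 Pa / 186000 m = 1.61×10⁻³ Pa/m
Geostrophic speed: V_g = |∂P/∂n|/(fρ) = 1.61×10⁻³/(1.41×10⁻⁴ × 1.15) = 9.91 m/s
Around a high, pressure-gradient force acts outward with centrifugal, so Coriolis balances both:
fV = (1/ρ)|∂P/∂n| + V²/R  →  V² − fR·V + fR·V_g = 0
With fR = 1.41×10⁻⁴ × 592×10³ m = 83.7 m/s:
V = [fR − √((fR)² − 4 fR V_g)]/2 = [83.7 − √(83.7² − 4×83.7×9.91)]/2 = 11.5 m/s
Supergeostrophic (V > V_g = 9.91 m/s), as expected around a high.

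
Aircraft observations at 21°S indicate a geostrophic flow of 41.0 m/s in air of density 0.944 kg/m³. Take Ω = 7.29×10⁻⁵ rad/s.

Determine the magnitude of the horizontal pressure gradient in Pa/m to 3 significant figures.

Coriolis parameter at 21°S:
f = 2Ω sin φ = 2 × 7.29×10⁻⁵ × sin 21° = 5.23×10⁻⁵ s⁻¹
Geostrophic balance rearranged: |∂P/∂n| = f ρ V_g
|∂P/∂n| = 5.23×10⁻⁵ × 0.944 × 41.0 = 2.02×10⁻³ Pa/m

2.02×10⁻³ Pa/m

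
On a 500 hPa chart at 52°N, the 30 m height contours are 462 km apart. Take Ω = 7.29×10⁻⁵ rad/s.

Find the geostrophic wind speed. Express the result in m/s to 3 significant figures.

Coriolis parameter at 52°N:
f = 2Ω sin φ = 2 × 7.29×10⁻⁵ × sin 52° = 1.15×10⁻⁴ s⁻¹
Height gradient: |∂Z/∂n| = 30 m / 462000 m = 6.49×10⁻⁵
On a pressure surface, geostrophic balance gives V_g = (g/f)|∂Z/∂n|:
V_g = 9.81 × 6.49×10⁻⁵ / 1.15×10⁻⁴ = 5.54 m/s

5.54 m/s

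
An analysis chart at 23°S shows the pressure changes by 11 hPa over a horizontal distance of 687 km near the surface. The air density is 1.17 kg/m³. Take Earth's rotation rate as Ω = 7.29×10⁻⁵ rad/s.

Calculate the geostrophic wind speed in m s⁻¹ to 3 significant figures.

24.0 m s⁻¹

Coriolis parameter at 23°S:
f = 2Ω sin φ = 2 × 7.29×10⁻⁵ × sin 23° = 5.70×10⁻⁵ s⁻¹
Pressure gradient: |∂P/∂n| = 1100 Pa / 687000 m = 1.60×10⁻³ Pa/m
Geostrophic balance (pressure-gradient force = Coriolis force):
V_g = (1/(fρ)) |∂P/∂n| = 1.60×10⁻³ / (5.70×10⁻⁵ × 1.17) = 24.0 m/s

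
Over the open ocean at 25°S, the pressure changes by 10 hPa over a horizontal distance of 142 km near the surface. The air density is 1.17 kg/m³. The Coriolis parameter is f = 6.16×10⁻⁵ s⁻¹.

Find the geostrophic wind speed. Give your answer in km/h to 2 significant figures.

Pressure gradient: |∂P/∂n| = 1000 Pa / 142000 m = 7.04×10⁻³ Pa/m
Geostrophic balance (pressure-gradient force = Coriolis force):
V_g = (1/(fρ)) |∂P/∂n| = 7.04×10⁻³ / (6.16×10⁻⁵ × 1.17) = 97.7 m/s
Converting: 97.7 m/s × 3.6 = 350 km/h

350 km/h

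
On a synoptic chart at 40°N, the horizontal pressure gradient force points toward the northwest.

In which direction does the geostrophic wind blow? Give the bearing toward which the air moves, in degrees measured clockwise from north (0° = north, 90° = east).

The pressure-gradient force points toward the northwest (bearing 315°).
Geostrophic balance: in the Northern Hemisphere the Coriolis force deflects motion to the right, so the geostrophic wind blows 90° to the right of the pressure-gradient force (low pressure on the left).
Rotating 315° by 90° clockwise gives 045° — the wind blows toward the northeast.

045°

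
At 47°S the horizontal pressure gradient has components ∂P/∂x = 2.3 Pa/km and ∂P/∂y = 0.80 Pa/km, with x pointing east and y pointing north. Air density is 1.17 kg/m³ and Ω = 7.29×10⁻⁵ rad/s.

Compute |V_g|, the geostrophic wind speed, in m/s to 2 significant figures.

20 m/s

Coriolis parameter at 47°S:
f = 2Ω sin φ = 2 × 7.29×10⁻⁵ × sin 47° = 1.07×10⁻⁴ s⁻¹
In the Southern Hemisphere f is negative: f = −1.07×10⁻⁴ s⁻¹.
Component geostrophic relations (x east, y north):
u_g = −(1/(fρ)) ∂P/∂y,  v_g = (1/(fρ)) ∂P/∂x
u_g = −(0.80×10⁻³)/(−1.07×10⁻⁴ × 1.17) = 6.41 m/s;  v_g = (2.3×10⁻³)/(−1.07×10⁻⁴ × 1.17) = −18.4 m/s
|V_g| = √(u_g² + v_g²) = 19.5 m/s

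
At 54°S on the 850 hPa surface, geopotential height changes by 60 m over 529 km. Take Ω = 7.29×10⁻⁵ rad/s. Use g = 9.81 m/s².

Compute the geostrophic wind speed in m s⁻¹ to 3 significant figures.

9.43 m s⁻¹

Coriolis parameter at 54°S:
f = 2Ω sin φ = 2 × 7.29×10⁻⁵ × sin 54° = 1.18×10⁻⁴ s⁻¹
Height gradient: |∂Z/∂n| = 60 m / 529000 m = 1.13×10⁻⁴
On a pressure surface, geostrophic balance gives V_g = (g/f)|∂Z/∂n|:
V_g = 9.81 × 1.13×10⁻⁴ / 1.18×10⁻⁴ = 9.43 m/s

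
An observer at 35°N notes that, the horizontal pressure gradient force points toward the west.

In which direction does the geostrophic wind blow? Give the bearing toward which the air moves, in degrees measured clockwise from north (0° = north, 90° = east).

The pressure-gradient force points toward the west (bearing 270°).
Geostrophic balance: in the Northern Hemisphere the Coriolis force deflects motion to the right, so the geostrophic wind blows 90° to the right of the pressure-gradient force (low pressure on the left).
Rotating 270° by 90° clockwise gives 000° — the wind blows toward the north.

000°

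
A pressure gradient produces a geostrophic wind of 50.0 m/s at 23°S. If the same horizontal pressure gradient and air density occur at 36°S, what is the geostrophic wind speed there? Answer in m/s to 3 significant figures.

With the same pressure gradient and density, V_g ∝ 1/f ∝ 1/sin φ.
V₂ = V₁ · sin φ₁ / sin φ₂ = 50.0 × sin 23° / sin 36°
V₂ = 50.0 × 0.3907/0.5878 = 33.2 m/s

33.2 m/s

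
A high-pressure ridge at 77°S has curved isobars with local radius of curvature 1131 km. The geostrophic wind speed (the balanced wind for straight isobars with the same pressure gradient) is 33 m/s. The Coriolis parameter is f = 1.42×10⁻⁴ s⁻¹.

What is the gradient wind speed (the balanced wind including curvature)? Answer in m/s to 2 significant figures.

Around a high, pressure-gradient force acts outward with centrifugal, so Coriolis balances both:
fV = (1/ρ)|∂P/∂n| + V²/R  →  V² − fR·V + fR·V_g = 0
With fR = 1.42×10⁻⁴ × 1131×10³ m = 161 m/s:
V = [fR − √((fR)² − 4 fR V_g)]/2 = [161 − √(161² − 4×161×33)]/2 = 46.4 m/s
Supergeostrophic (V > V_g = 33 m/s), as expected around a high.

46 m/s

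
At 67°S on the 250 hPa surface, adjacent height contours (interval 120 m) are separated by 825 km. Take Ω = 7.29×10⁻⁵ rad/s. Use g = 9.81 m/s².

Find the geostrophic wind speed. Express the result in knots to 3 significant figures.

20.7 knots

Coriolis parameter at 67°S:
f = 2Ω sin φ = 2 × 7.29×10⁻⁵ × sin 67° = 1.34×10⁻⁴ s⁻¹
Height gradient: |∂Z/∂n| = 120 m / 825000 m = 1.45×10⁻⁴
On a pressure surface, geostrophic balance gives V_g = (g/f)|∂Z/∂n|:
V_g = 9.81 × 1.45×10⁻⁴ / 1.34×10⁻⁴ = 10.6 m/s
Converting: 10.6 m/s × 1.944 = 20.7 knots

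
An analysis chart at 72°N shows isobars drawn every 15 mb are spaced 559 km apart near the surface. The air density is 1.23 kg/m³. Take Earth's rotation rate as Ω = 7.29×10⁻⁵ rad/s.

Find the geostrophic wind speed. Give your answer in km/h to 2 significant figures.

Coriolis parameter at 72°N:
f = 2Ω sin φ = 2 × 7.29×10⁻⁵ × sin 72° = 1.39×10⁻⁴ s⁻¹
Pressure gradient: |∂P/∂n| = 1500 Pa / 559000 m = 2.68×10⁻³ Pa/m
Geostrophic balance (pressure-gradient force = Coriolis force):
V_g = (1/(fρ)) |∂P/∂n| = 2.68×10⁻³ / (1.39×10⁻⁴ × 1.23) = 15.7 m/s
Converting: 15.7 m/s × 3.6 = 57 km/h

57 km/h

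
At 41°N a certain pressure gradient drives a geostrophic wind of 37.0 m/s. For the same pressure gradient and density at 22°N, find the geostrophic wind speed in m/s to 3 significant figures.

64.8 m/s

With the same pressure gradient and density, V_g ∝ 1/f ∝ 1/sin φ.
V₂ = V₁ · sin φ₁ / sin φ₂ = 37.0 × sin 41° / sin 22°
V₂ = 37.0 × 0.6561/0.3746 = 64.8 m/s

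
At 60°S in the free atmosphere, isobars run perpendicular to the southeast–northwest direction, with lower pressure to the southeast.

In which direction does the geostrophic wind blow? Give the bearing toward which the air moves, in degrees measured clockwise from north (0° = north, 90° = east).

The pressure-gradient force points toward the southeast (bearing 135°).
Geostrophic balance: in the Southern Hemisphere the Coriolis force deflects motion to the left, so the geostrophic wind blows 90° to the left of the pressure-gradient force (low pressure on the right).
Rotating 135° by 90° counterclockwise gives 045° — the wind blows toward the northeast.

045°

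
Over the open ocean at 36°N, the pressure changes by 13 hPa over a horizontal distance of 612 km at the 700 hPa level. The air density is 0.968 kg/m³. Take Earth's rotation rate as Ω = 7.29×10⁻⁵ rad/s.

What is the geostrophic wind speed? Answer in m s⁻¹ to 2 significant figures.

26 m s⁻¹

Coriolis parameter at 36°N:
f = 2Ω sin φ = 2 × 7.29×10⁻⁵ × sin 36° = 8.57×10⁻⁵ s⁻¹
Pressure gradient: |∂P/∂n| = 1300 Pa / 612000 m = 2.12×10⁻³ Pa/m
Geostrophic balance (pressure-gradient force = Coriolis force):
V_g = (1/(fρ)) |∂P/∂n| = 2.12×10⁻³ / (8.57×10⁻⁵ × 0.968) = 25.6 m/s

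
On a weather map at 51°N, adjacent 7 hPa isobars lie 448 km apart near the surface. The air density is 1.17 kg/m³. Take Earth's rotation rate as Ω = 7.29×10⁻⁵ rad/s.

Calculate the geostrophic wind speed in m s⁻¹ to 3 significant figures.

11.8 m s⁻¹

Coriolis parameter at 51°N:
f = 2Ω sin φ = 2 × 7.29×10⁻⁵ × sin 51° = 1.13×10⁻⁴ s⁻¹
Pressure gradient: |∂P/∂n| = 700 Pa / 448000 m = 1.56×10⁻³ Pa/m
Geostrophic balance (pressure-gradient force = Coriolis force):
V_g = (1/(fρ)) |∂P/∂n| = 1.56×10⁻³ / (1.13×10⁻⁴ × 1.17) = 11.8 m/s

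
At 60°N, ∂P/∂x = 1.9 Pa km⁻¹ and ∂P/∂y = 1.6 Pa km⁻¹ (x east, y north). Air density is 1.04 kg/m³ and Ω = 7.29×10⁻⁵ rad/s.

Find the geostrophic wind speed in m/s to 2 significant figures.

Coriolis parameter at 60°N:
f = 2Ω sin φ = 2 × 7.29×10⁻⁵ × sin 60° = 1.26×10⁻⁴ s⁻¹
Component geostrophic relations (x east, y north):
u_g = −(1/(fρ)) ∂P/∂y,  v_g = (1/(fρ)) ∂P/∂x
u_g = −(1.6×10⁻³)/(1.26×10⁻⁴ × 1.04) = −12.2 m/s;  v_g = (1.9×10⁻³)/(1.26×10⁻⁴ × 1.04) = 14.5 m/s
|V_g| = √(u_g² + v_g²) = 18.9 m/s

19 m/s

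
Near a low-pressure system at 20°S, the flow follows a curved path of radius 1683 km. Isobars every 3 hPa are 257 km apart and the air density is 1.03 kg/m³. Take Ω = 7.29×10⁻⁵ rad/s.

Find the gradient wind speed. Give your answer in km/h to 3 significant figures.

Coriolis parameter at 20°S:
f = 2Ω sin φ = 2 × 7.29×10⁻⁵ × sin 20° = 4.99×10⁻⁵ s⁻¹
Pressure gradient: |∂P/∂n| = 300 Pa / 257000 m = 1.17×10⁻³ Pa/m
Geostrophic speed: V_g = |∂P/∂n|/(fρ) = 1.17×10⁻³/(4.99×10⁻⁵ × 1.03) = 22.7 m/s
Around a low, centrifugal force acts outward with Coriolis, so pressure-gradient force balances both:
(1/ρ)|∂P/∂n| = fV + V²/R  →  V² + fR·V − fR·V_g = 0
With fR = 4.99×10⁻⁵ × 1683×10³ m = 83.9 m/s:
V = [−fR + √((fR)² + 4 fR V_g)]/2 = [−83.9 + √(83.9² + 4×83.9×22.7)]/2 = 18.6 m/s
Subgeostrophic (V < V_g = 22.7 m/s), as expected around a low.
Converting: 18.6 m/s × 3.6 = 67.0 km/h

67.0 km/h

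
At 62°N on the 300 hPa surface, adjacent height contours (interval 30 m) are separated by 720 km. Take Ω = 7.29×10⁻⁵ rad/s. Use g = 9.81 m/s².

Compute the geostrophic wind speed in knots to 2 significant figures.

Coriolis parameter at 62°N:
f = 2Ω sin φ = 2 × 7.29×10⁻⁵ × sin 62° = 1.29×10⁻⁴ s⁻¹
Height gradient: |∂Z/∂n| = 30 m / 720000 m = 4.17×10⁻⁵
On a pressure surface, geostrophic balance gives V_g = (g/f)|∂Z/∂n|:
V_g = 9.81 × 4.17×10⁻⁵ / 1.29×10⁻⁴ = 3.18 m/s
Converting: 3.18 m/s × 1.944 = 6.2 knots

6.2 knots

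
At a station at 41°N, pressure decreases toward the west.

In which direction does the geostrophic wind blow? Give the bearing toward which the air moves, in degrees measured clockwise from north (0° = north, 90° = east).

The pressure-gradient force points toward the west (bearing 270°).
Geostrophic balance: in the Northern Hemisphere the Coriolis force deflects motion to the right, so the geostrophic wind blows 90° to the right of the pressure-gradient force (low pressure on the left).
Rotating 270° by 90° clockwise gives 000° — the wind blows toward the north.

000°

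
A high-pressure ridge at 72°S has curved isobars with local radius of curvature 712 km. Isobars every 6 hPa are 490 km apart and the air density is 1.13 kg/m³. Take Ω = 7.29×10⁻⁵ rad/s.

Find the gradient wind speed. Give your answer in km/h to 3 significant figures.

30.8 km/h

Coriolis parameter at 72°S:
f = 2Ω sin φ = 2 × 7.29×10⁻⁵ × sin 72° = 1.39×10⁻⁴ s⁻¹
Pressure gradient: |∂P/∂n| = 600 Pa / 490000 m = 1.22×10⁻³ Pa/m
Geostrophic speed: V_g = |∂P/∂n|/(fρ) = 1.22×10⁻³/(1.39×10⁻⁴ × 1.13) = 7.81 m/s
Around a high, pressure-gradient force acts outward with centrifugal, so Coriolis balances both:
fV = (1/ρ)|∂P/∂n| + V²/R  →  V² − fR·V + fR·V_g = 0
With fR = 1.39×10⁻⁴ × 712×10³ m = 98.7 m/s:
V = [fR − √((fR)² − 4 fR V_g)]/2 = [98.7 − √(98.7² − 4×98.7×7.81)]/2 = 8.56 m/s
Supergeostrophic (V > V_g = 7.81 m/s), as expected around a high.
Converting: 8.56 m/s × 3.6 = 30.8 km/h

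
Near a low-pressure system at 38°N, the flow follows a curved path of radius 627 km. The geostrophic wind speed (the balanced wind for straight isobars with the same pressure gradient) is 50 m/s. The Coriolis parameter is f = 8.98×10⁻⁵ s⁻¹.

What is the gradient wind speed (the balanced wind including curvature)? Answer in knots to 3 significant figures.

62.0 knots

Around a low, centrifugal force acts outward with Coriolis, so pressure-gradient force balances both:
(1/ρ)|∂P/∂n| = fV + V²/R  →  V² + fR·V − fR·V_g = 0
With fR = 8.98×10⁻⁵ × 627×10³ m = 56.3 m/s:
V = [−fR + √((fR)² + 4 fR V_g)]/2 = [−56.3 + √(56.3² + 4×56.3×50)]/2 = 31.9 m/s
Subgeostrophic (V < V_g = 50 m/s), as expected around a low.
Converting: 31.9 m/s × 1.944 = 62.0 knots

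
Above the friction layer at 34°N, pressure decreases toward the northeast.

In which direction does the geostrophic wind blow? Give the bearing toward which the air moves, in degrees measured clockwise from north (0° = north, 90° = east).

The pressure-gradient force points toward the northeast (bearing 045°).
Geostrophic balance: in the Northern Hemisphere the Coriolis force deflects motion to the right, so the geostrophic wind blows 90° to the right of the pressure-gradient force (low pressure on the left).
Rotating 045° by 90° clockwise gives 135° — the wind blows toward the southeast.

135°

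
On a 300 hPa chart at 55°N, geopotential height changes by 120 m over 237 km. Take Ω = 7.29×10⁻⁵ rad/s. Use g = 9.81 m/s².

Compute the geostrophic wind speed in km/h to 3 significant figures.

Coriolis parameter at 55°N:
f = 2Ω sin φ = 2 × 7.29×10⁻⁵ × sin 55° = 1.19×10⁻⁴ s⁻¹
Height gradient: |∂Z/∂n| = 120 m / 237000 m = 5.06×10⁻⁴
On a pressure surface, geostrophic balance gives V_g = (g/f)|∂Z/∂n|:
V_g = 9.81 × 5.06×10⁻⁴ / 1.19×10⁻⁴ = 41.6 m/s
Converting: 41.6 m/s × 3.6 = 150 km/h

150 km/h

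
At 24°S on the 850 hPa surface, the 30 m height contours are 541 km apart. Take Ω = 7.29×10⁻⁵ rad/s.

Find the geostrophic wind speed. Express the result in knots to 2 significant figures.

Coriolis parameter at 24°S:
f = 2Ω sin φ = 2 × 7.29×10⁻⁵ × sin 24° = 5.93×10⁻⁵ s⁻¹
Height gradient: |∂Z/∂n| = 30 m / 541000 m = 5.55×10⁻⁵
On a pressure surface, geostrophic balance gives V_g = (g/f)|∂Z/∂n|:
V_g = 9.81 × 5.55×10⁻⁵ / 5.93×10⁻⁵ = 9.17 m/s
Converting: 9.17 m/s × 1.944 = 18 knots

18 knots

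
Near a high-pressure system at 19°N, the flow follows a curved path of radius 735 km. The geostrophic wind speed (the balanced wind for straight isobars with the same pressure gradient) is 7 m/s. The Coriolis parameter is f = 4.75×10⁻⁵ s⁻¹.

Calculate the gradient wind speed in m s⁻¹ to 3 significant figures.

Around a high, pressure-gradient force acts outward with centrifugal, so Coriolis balances both:
fV = (1/ρ)|∂P/∂n| + V²/R  →  V² − fR·V + fR·V_g = 0
With fR = 4.75×10⁻⁵ × 735×10³ m = 34.9 m/s:
V = [fR − √((fR)² − 4 fR V_g)]/2 = [34.9 − √(34.9² − 4×34.9×7)]/2 = 9.69 m/s
Supergeostrophic (V > V_g = 7 m/s), as expected around a high.

9.69 m s⁻¹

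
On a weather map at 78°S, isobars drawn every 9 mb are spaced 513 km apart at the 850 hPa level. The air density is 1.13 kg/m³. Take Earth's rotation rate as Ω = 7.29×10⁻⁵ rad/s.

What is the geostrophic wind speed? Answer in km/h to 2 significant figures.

39 km/h

Coriolis parameter at 78°S:
f = 2Ω sin φ = 2 × 7.29×10⁻⁵ × sin 78° = 1.43×10⁻⁴ s⁻¹
Pressure gradient: |∂P/∂n| = 900 Pa / 513000 m = 1.75×10⁻³ Pa/m
Geostrophic balance (pressure-gradient force = Coriolis force):
V_g = (1/(fρ)) |∂P/∂n| = 1.75×10⁻³ / (1.43×10⁻⁴ × 1.13) = 10.9 m/s
Converting: 10.9 m/s × 3.6 = 39 km/h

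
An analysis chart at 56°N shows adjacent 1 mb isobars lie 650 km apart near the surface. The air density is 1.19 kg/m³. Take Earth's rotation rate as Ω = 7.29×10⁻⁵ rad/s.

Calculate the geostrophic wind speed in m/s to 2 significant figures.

1.1 m/s

Coriolis parameter at 56°N:
f = 2Ω sin φ = 2 × 7.29×10⁻⁵ × sin 56° = 1.21×10⁻⁴ s⁻¹
Pressure gradient: |∂P/∂n| = 100 Pa / 650000 m = 1.54×10⁻⁴ Pa/m
Geostrophic balance (pressure-gradient force = Coriolis force):
V_g = (1/(fρ)) |∂P/∂n| = 1.54×10⁻⁴ / (1.21×10⁻⁴ × 1.19) = 1.07 m/s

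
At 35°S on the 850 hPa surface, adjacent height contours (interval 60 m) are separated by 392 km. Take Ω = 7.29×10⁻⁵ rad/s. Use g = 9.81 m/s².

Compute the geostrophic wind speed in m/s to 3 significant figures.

18.0 m/s

Coriolis parameter at 35°S:
f = 2Ω sin φ = 2 × 7.29×10⁻⁵ × sin 35° = 8.36×10⁻⁵ s⁻¹
Height gradient: |∂Z/∂n| = 60 m / 392000 m = 1.53×10⁻⁴
On a pressure surface, geostrophic balance gives V_g = (g/f)|∂Z/∂n|:
V_g = 9.81 × 1.53×10⁻⁴ / 8.36×10⁻⁵ = 18.0 m/s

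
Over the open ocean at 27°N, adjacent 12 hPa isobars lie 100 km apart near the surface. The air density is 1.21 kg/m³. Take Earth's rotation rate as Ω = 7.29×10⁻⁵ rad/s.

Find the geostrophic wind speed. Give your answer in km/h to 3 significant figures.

539 km/h

Coriolis parameter at 27°N:
f = 2Ω sin φ = 2 × 7.29×10⁻⁵ × sin 27° = 6.62×10⁻⁵ s⁻¹
Pressure gradient: |∂P/∂n| = 1200 Pa / 100000 m = 1.20×10⁻² Pa/m
Geostrophic balance (pressure-gradient force = Coriolis force):
V_g = (1/(fρ)) |∂P/∂n| = 1.20×10⁻² / (6.62×10⁻⁵ × 1.21) = 150 m/s
Converting: 150 m/s × 3.6 = 539 km/h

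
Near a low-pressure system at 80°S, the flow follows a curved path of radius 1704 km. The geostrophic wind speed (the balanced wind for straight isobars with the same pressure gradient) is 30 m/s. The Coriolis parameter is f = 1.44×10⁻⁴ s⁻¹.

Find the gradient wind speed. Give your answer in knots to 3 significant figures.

52.5 knots

Around a low, centrifugal force acts outward with Coriolis, so pressure-gradient force balances both:
(1/ρ)|∂P/∂n| = fV + V²/R  →  V² + fR·V − fR·V_g = 0
With fR = 1.44×10⁻⁴ × 1704×10³ m = 245 m/s:
V = [−fR + √((fR)² + 4 fR V_g)]/2 = [−245 + √(245² + 4×245×30)]/2 = 27 m/s
Subgeostrophic (V < V_g = 30 m/s), as expected around a low.
Converting: 27 m/s × 1.944 = 52.5 knots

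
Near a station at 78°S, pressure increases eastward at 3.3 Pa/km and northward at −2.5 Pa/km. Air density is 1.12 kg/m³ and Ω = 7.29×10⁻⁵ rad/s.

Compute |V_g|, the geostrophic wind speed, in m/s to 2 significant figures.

26 m/s

Coriolis parameter at 78°S:
f = 2Ω sin φ = 2 × 7.29×10⁻⁵ × sin 78° = 1.43×10⁻⁴ s⁻¹
In the Southern Hemisphere f is negative: f = −1.43×10⁻⁴ s⁻¹.
Component geostrophic relations (x east, y north):
u_g = −(1/(fρ)) ∂P/∂y,  v_g = (1/(fρ)) ∂P/∂x
u_g = −(−2.5×10⁻³)/(−1.43×10⁻⁴ × 1.12) = −15.7 m/s;  v_g = (3.3×10⁻³)/(−1.43×10⁻⁴ × 1.12) = −20.7 m/s
|V_g| = √(u_g² + v_g²) = 25.9 m/s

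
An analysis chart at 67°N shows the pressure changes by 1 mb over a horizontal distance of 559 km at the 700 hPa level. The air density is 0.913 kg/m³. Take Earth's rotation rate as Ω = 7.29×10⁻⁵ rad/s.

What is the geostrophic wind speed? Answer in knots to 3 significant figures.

Coriolis parameter at 67°N:
f = 2Ω sin φ = 2 × 7.29×10⁻⁵ × sin 67° = 1.34×10⁻⁴ s⁻¹
Pressure gradient: |∂P/∂n| = 100 Pa / 559000 m = 1.79×10⁻⁴ Pa/m
Geostrophic balance (pressure-gradient force = Coriolis force):
V_g = (1/(fρ)) |∂P/∂n| = 1.79×10⁻⁴ / (1.34×10⁻⁴ × 0.913) = 1.46 m/s
Converting: 1.46 m/s × 1.944 = 2.84 knots

2.84 knots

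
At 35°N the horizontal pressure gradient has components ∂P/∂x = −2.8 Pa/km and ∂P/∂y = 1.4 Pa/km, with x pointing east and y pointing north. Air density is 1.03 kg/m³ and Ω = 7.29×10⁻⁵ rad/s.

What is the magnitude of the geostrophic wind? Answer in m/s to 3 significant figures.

Coriolis parameter at 35°N:
f = 2Ω sin φ = 2 × 7.29×10⁻⁵ × sin 35° = 8.36×10⁻⁵ s⁻¹
Component geostrophic relations (x east, y north):
u_g = −(1/(fρ)) ∂P/∂y,  v_g = (1/(fρ)) ∂P/∂x
u_g = −(1.4×10⁻³)/(8.36×10⁻⁵ × 1.03) = −16.3 m/s;  v_g = (−2.8×10⁻³)/(8.36×10⁻⁵ × 1.03) = −32.5 m/s
|V_g| = √(u_g² + v_g²) = 36.3 m/s

36.3 m/s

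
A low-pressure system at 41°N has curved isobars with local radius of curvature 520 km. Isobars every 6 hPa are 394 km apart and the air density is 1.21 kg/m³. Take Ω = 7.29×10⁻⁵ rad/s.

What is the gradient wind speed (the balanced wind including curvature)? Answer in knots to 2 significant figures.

Coriolis parameter at 41°N:
f = 2Ω sin φ = 2 × 7.29×10⁻⁵ × sin 41° = 9.57×10⁻⁵ s⁻¹
Pressure gradient: |∂P/∂n| = 600 Pa / 394000 m = 1.52×10⁻³ Pa/m
Geostrophic speed: V_g = |∂P/∂n|/(fρ) = 1.52×10⁻³/(9.57×10⁻⁵ × 1.21) = 13.2 m/s
Around a low, centrifugal force acts outward with Coriolis, so pressure-gradient force balances both:
(1/ρ)|∂P/∂n| = fV + V²/R  →  V² + fR·V − fR·V_g = 0
With fR = 9.57×10⁻⁵ × 520×10³ m = 49.7 m/s:
V = [−fR + √((fR)² + 4 fR V_g)]/2 = [−49.7 + √(49.7² + 4×49.7×13.2)]/2 = 10.8 m/s
Subgeostrophic (V < V_g = 13.2 m/s), as expected around a low.
Converting: 10.8 m/s × 1.944 = 21 knots

21 knots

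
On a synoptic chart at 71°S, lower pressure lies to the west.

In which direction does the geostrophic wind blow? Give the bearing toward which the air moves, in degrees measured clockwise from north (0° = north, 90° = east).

180°

The pressure-gradient force points toward the west (bearing 270°).
Geostrophic balance: in the Southern Hemisphere the Coriolis force deflects motion to the left, so the geostrophic wind blows 90° to the left of the pressure-gradient force (low pressure on the right).
Rotating 270° by 90° counterclockwise gives 180° — the wind blows toward the south.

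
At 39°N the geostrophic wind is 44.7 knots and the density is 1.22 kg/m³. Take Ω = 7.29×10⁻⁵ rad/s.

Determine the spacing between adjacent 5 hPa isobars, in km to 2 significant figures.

Coriolis parameter at 39°N:
f = 2Ω sin φ = 2 × 7.29×10⁻⁵ × sin 39° = 9.18×10⁻⁵ s⁻¹
Wind speed in SI: 44.7 knots = 23.0 m/s
Geostrophic balance rearranged: |∂P/∂n| = f ρ V_g
|∂P/∂n| = 9.18×10⁻⁵ × 1.22 × 23.0 = 2.57×10⁻³ Pa/m
Isobar spacing: Δn = ΔP/|∂P/∂n| = 500 Pa / 2.57×10⁻³ Pa/m = 194238 m ≈ 190 km

190 km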